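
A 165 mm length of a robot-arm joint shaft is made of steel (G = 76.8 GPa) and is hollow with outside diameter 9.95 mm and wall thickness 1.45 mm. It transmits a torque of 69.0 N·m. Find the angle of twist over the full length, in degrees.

11.8°

J = π(d_o⁴ − d_i⁴)/32 = π(0.00995⁴ − 0.00705⁴)/32 = 7.197×10^-10 m⁴.
θ = T·L/(G·J) = 69.00 × 0.165 / (76.8×10⁹ × 7.197×10^-10) = 0.2060 rad.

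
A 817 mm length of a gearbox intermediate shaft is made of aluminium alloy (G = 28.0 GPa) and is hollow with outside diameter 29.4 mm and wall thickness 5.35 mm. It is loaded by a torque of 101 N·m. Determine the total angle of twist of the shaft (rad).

J = π(d_o⁴ − d_i⁴)/32 = π(0.0294⁴ − 0.0187⁴)/32 = 6.134×10^-8 m⁴.
θ = T·L/(G·J) = 101.0 × 0.817 / (28.0×10⁹ × 6.134×10^-8) = 0.04804 rad.

0.0480 rad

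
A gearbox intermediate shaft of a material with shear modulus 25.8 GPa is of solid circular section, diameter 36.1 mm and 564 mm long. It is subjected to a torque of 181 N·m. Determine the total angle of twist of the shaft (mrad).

J = πd⁴/32 = π(0.0361)⁴/32 = 1.667×10^-7 m⁴.
θ = T·L/(G·J) = 181.0 × 0.564 / (25.8×10⁹ × 1.667×10^-7) = 0.02373 rad.

23.7 mrad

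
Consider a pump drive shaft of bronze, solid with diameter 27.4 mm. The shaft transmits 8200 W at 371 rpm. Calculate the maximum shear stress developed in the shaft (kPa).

52300 kPa

ω = 2π·371/60 = 38.85 rad/s, so T = P/ω = 8200 / 38.85 = 211.1 N·m.
J = πd⁴/32 = π(0.0274)⁴/32 = 5.534×10^-8 m⁴.
τ_max = T·r/J = 211.1 × 0.0137 / 5.534×10^-8 = 5.226×10^7 Pa.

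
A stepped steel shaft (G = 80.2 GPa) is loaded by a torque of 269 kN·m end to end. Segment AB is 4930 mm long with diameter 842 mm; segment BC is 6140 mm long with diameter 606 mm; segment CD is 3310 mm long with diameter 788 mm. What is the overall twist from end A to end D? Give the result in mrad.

J_AB = π(0.842)⁴/32 = 0.0493 m⁴; J_BC = π(0.606)⁴/32 = 0.0132 m⁴; J_CD = π(0.788)⁴/32 = 0.0379 m⁴.
θ = (T/G)·Σ L_i/J_i = (269000/80.2×10⁹)·(4.93/0.0493 + 6.14/0.0132 + 3.31/0.0379) = 2.184×10^-3 rad.

2.18 mrad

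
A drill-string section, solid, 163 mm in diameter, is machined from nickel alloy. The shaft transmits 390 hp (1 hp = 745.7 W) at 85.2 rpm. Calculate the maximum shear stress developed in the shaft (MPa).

38.3 MPa

ω = 2π·85.2/60 = 8.922 rad/s, so T = P/ω = 390×745.7 / 8.922 = 32600 N·m.
J = πd⁴/32 = π(0.163)⁴/32 = 6.930×10^-5 m⁴.
τ_max = T·r/J = 32600 × 0.0815 / 6.930×10^-5 = 3.833×10^7 Pa.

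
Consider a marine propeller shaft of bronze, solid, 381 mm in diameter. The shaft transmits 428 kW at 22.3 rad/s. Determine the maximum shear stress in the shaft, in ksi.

0.256 ksi

ω = 22.3 rad/s, so T = P/ω = 428×10³ / 22.30 = 19190 N·m.
J = πd⁴/32 = π(0.381)⁴/32 = 2.069×10^-3 m⁴.
τ_max = T·r/J = 19190 × 0.191 / 2.069×10^-3 = 1.767×10^6 Pa.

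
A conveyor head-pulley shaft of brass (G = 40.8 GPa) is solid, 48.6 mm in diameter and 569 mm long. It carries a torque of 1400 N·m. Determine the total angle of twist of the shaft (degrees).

2.04°

J = πd⁴/32 = π(0.0486)⁴/32 = 5.477×10^-7 m⁴.
θ = T·L/(G·J) = 1400 × 0.569 / (40.8×10⁹ × 5.477×10^-7) = 0.03565 rad.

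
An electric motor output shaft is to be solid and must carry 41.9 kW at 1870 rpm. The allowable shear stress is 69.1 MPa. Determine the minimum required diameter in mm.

ω = 2π·1870/60 = 195.8 rad/s, so T = P/ω = 41.9×10³ / 195.8 = 214.0 N·m.
For a solid shaft τ_max = 16T/(πd³), so d = (16T/(π τ_allow))^(1/3) = (16·214.0/(π·6.91×10^7))^(1/3) = 0.02508 m.

25.1 mm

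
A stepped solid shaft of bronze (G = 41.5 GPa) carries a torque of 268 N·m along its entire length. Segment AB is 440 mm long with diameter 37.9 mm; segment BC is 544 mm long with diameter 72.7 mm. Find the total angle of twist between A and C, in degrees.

J_AB = π(0.0379)⁴/32 = 2.03×10^-7 m⁴; J_BC = π(0.0727)⁴/32 = 2.74×10^-6 m⁴.
θ = (T/G)·Σ L_i/J_i = (268.0/41.5×10⁹)·(0.440/2.03×10^-7 + 0.544/2.74×10^-6) = 0.01531 rad.

0.877°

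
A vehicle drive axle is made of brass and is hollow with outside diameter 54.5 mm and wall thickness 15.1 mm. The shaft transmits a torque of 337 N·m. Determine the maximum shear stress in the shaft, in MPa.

11.0 MPa

J = π(d_o⁴ − d_i⁴)/32 = π(0.0545⁴ − 0.0243⁴)/32 = 8.319×10^-7 m⁴.
τ_max = T·r/J = 337.0 × 0.0272 / 8.319×10^-7 = 1.104×10^7 Pa.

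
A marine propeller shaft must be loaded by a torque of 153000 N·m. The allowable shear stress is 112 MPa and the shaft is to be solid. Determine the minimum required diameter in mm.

For a solid shaft τ_max = 16T/(πd³), so d = (16T/(π τ_allow))^(1/3) = (16·153000/(π·1.12×10^8))^(1/3) = 0.1909 m.

191 mm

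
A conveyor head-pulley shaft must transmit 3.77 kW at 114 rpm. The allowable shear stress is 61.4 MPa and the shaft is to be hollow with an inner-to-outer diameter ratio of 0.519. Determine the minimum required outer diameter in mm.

30.5 mm

ω = 2π·114/60 = 11.94 rad/s, so T = P/ω = 3.77×10³ / 11.94 = 315.8 N·m.
For a hollow shaft with d_i/d_o = 0.519: τ_max = 16T/(π d_o³ (1−k⁴)), so d_o = [16T/(π τ_allow (1−k⁴))]^(1/3) = [16·315.8/(π·6.14×10^7·0.9274)]^(1/3) = 0.03045 m.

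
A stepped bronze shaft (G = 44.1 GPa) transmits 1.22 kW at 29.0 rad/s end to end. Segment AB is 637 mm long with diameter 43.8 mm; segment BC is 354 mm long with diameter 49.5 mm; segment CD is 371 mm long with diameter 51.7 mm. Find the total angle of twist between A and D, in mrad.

2.76 mrad

ω = 29.0 rad/s, so T = P/ω = 1.22×10³ / 29.00 = 42.07 N·m.
J_AB = π(0.0438)⁴/32 = 3.61×10^-7 m⁴; J_BC = π(0.0495)⁴/32 = 5.89×10^-7 m⁴; J_CD = π(0.0517)⁴/32 = 7.01×10^-7 m⁴.
θ = (T/G)·Σ L_i/J_i = (42.07/44.1×10⁹)·(0.637/3.61×10^-7 + 0.354/5.89×10^-7 + 0.371/7.01×10^-7) = 2.759×10^-3 rad.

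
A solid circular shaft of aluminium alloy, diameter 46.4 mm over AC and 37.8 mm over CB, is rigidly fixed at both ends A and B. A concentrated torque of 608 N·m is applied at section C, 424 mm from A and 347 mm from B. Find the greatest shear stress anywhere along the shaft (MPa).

Compatibility: T_A·a/J_AC = T_B·b/J_CB with T_A + T_B = T₀.
J_AC = 4.55×10^-7 m⁴, J_CB = 2.00×10^-7 m⁴, so T_A = T₀·(J_AC/a)/((J_AC/a)+(J_CB/b)) = 395.3 N·m, T_B = 212.7 N·m.
τ in each portion: τ_AC = 2.02×10^7 Pa, τ_CB = 2.01×10^7 Pa; maximum is in AC.
τ_max = T_AC·r/J = 395.3·0.0232/4.55×10^-7 = 2.015×10^7 Pa.

20.2 MPa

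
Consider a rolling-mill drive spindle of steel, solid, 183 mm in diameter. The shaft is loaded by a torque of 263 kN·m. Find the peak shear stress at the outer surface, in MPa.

219 MPa

J = πd⁴/32 = π(0.183)⁴/32 = 1.101×10^-4 m⁴.
τ_max = T·r/J = 263000 × 0.0915 / 1.101×10^-4 = 2.186×10^8 Pa.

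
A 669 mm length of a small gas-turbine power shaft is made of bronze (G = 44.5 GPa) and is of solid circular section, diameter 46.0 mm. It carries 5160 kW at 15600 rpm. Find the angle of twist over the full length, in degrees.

6.19°

ω = 2π·15600/60 = 1634 rad/s, so T = P/ω = 5160×10³ / 1634 = 3159 N·m.
J = πd⁴/32 = π(0.0460)⁴/32 = 4.396×10^-7 m⁴.
θ = T·L/(G·J) = 3159 × 0.669 / (44.5×10⁹ × 4.396×10^-7) = 0.1080 rad.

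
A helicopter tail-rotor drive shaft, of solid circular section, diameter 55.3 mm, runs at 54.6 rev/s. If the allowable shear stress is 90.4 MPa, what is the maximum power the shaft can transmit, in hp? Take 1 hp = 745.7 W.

J = πd⁴/32 = π(0.0553)⁴/32 = 9.181×10^-7 m⁴.
T_max = τ_allow·J/r = 9.04×10^7 × 9.181×10^-7 / 0.0276 = 3002 N·m.
ω = 2π·54.6 = 343.1 rad/s, so P_max = T_max·ω = 1.030×10^6 W.

1380 hp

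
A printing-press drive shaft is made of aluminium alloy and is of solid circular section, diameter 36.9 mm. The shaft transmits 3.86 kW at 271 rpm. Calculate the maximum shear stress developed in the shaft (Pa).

1.38e7 Pa

ω = 2π·271/60 = 28.38 rad/s, so T = P/ω = 3.86×10³ / 28.38 = 136.0 N·m.
J = πd⁴/32 = π(0.0369)⁴/32 = 1.820×10^-7 m⁴.
τ_max = T·r/J = 136.0 × 0.0184 / 1.820×10^-7 = 1.379×10^7 Pa.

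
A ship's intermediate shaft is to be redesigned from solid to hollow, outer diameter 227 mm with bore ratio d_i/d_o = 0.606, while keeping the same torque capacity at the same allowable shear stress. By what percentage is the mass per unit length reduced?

Equal τ_max and T ⇒ the solid shaft needs d_s³ = d_o³(1−k⁴), so d_s = 227·(1−0.606⁴)^(1/3) = 216.3 mm.
Area ratio A_h/A_s = d_o²(1−k²)/d_s² = (1−k²)/(1−k⁴)^(2/3) = 0.6969.
Mass saving = 1 − 0.6969 = 30.3 %.

30.3 %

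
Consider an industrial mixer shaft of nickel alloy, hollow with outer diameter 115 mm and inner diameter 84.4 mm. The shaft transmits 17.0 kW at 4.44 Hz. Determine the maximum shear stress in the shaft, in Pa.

ω = 2π·4.44 = 27.90 rad/s, so T = P/ω = 17.0×10³ / 27.90 = 609.4 N·m.
J = π(d_o⁴ − d_i⁴)/32 = π(0.115⁴ − 0.0844⁴)/32 = 1.219×10^-5 m⁴.
τ_max = T·r/J = 609.4 × 0.0575 / 1.219×10^-5 = 2.875×10^6 Pa.

2.87e6 Pa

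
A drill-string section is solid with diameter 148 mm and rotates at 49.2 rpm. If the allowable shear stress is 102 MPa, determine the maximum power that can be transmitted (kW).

335 kW

J = πd⁴/32 = π(0.148)⁴/32 = 4.710×10^-5 m⁴.
T_max = τ_allow·J/r = 1.02×10^8 × 4.710×10^-5 / 0.0740 = 64930 N·m.
ω = 2π·49.2/60 = 5.152 rad/s, so P_max = T_max·ω = 3.345×10^5 W.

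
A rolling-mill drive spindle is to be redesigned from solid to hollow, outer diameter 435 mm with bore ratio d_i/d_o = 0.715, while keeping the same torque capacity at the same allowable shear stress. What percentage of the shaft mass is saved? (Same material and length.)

Equal τ_max and T ⇒ the solid shaft needs d_s³ = d_o³(1−k⁴), so d_s = 435·(1−0.715⁴)^(1/3) = 393.2 mm.
Area ratio A_h/A_s = d_o²(1−k²)/d_s² = (1−k²)/(1−k⁴)^(2/3) = 0.5982.
Mass saving = 1 − 0.5982 = 40.2 %.

40.2 %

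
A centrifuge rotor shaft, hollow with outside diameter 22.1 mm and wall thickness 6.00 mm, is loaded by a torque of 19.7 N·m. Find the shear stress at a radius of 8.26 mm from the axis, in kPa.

7270 kPa

J = π(d_o⁴ − d_i⁴)/32 = π(0.0221⁴ − 0.0101⁴)/32 = 2.240×10^-8 m⁴.
Shear stress varies linearly with radius: τ = T·r/J = 19.70 × 0.00826 / 2.240×10^-8 = 7.265×10^6 Pa.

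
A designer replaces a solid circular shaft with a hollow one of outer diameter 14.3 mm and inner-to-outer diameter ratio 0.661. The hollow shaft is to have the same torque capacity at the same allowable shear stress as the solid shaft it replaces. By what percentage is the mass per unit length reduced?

Equal τ_max and T ⇒ the solid shaft needs d_s³ = d_o³(1−k⁴), so d_s = 14.3·(1−0.661⁴)^(1/3) = 13.33 mm.
Area ratio A_h/A_s = d_o²(1−k²)/d_s² = (1−k²)/(1−k⁴)^(2/3) = 0.6485.
Mass saving = 1 − 0.6485 = 35.2 %.

35.2 %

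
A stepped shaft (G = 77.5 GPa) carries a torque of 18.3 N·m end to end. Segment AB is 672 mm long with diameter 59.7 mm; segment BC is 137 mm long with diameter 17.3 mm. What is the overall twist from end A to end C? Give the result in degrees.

J_AB = π(0.0597)⁴/32 = 1.25×10^-6 m⁴; J_BC = π(0.0173)⁴/32 = 8.79×10^-9 m⁴.
θ = (T/G)·Σ L_i/J_i = (18.30/77.5×10⁹)·(0.672/1.25×10^-6 + 0.137/8.79×10^-9) = 3.806×10^-3 rad.

0.218°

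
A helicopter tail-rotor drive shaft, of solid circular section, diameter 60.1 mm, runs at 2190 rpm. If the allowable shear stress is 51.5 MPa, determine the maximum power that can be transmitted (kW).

J = πd⁴/32 = π(0.0601)⁴/32 = 1.281×10^-6 m⁴.
T_max = τ_allow·J/r = 5.15×10^7 × 1.281×10^-6 / 0.0301 = 2195 N·m.
ω = 2π·2190/60 = 229.3 rad/s, so P_max = T_max·ω = 5.034×10^5 W.

503 kW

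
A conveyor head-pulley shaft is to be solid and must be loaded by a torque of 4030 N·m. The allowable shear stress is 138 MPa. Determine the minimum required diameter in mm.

53.0 mm

For a solid shaft τ_max = 16T/(πd³), so d = (16T/(π τ_allow))^(1/3) = (16·4030/(π·1.38×10^8))^(1/3) = 0.05298 m.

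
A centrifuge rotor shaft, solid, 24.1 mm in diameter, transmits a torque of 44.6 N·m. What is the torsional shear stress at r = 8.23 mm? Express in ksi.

J = πd⁴/32 = π(0.0241)⁴/32 = 3.312×10^-8 m⁴.
Shear stress varies linearly with radius: τ = T·r/J = 44.60 × 0.00823 / 3.312×10^-8 = 1.108×10^7 Pa.

1.61 ksi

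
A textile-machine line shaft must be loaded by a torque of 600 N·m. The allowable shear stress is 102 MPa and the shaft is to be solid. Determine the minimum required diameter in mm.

31.1 mm

For a solid shaft τ_max = 16T/(πd³), so d = (16T/(π τ_allow))^(1/3) = (16·600.0/(π·1.02×10^8))^(1/3) = 0.03106 m.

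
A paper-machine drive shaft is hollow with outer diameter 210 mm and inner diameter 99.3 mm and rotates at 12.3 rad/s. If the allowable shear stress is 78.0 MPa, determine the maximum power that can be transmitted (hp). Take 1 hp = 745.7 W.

2220 hp

J = π(d_o⁴ − d_i⁴)/32 = π(0.210⁴ − 0.0993⁴)/32 = 1.814×10^-4 m⁴.
T_max = τ_allow·J/r = 7.80×10^7 × 1.814×10^-4 / 0.105 = 134700 N·m.
ω = 12.3 rad/s, so P_max = T_max·ω = 1.657×10^6 W.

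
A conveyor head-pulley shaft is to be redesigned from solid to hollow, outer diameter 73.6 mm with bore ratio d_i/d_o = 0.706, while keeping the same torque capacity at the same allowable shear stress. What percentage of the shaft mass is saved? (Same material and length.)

39.3 %

Equal τ_max and T ⇒ the solid shaft needs d_s³ = d_o³(1−k⁴), so d_s = 73.6·(1−0.706⁴)^(1/3) = 66.92 mm.
Area ratio A_h/A_s = d_o²(1−k²)/d_s² = (1−k²)/(1−k⁴)^(2/3) = 0.6068.
Mass saving = 1 − 0.6068 = 39.3 %.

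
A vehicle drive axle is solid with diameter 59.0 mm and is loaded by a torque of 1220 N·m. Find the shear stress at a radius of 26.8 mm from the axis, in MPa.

27.5 MPa

J = πd⁴/32 = π(0.0590)⁴/32 = 1.190×10^-6 m⁴.
Shear stress varies linearly with radius: τ = T·r/J = 1220 × 0.0268 / 1.190×10^-6 = 2.748×10^7 Pa.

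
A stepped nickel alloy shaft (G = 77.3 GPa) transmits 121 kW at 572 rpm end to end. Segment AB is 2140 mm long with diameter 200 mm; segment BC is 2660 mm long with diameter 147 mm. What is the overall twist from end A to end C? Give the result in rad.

ω = 2π·572/60 = 59.90 rad/s, so T = P/ω = 121×10³ / 59.90 = 2020 N·m.
J_AB = π(0.200)⁴/32 = 1.57×10^-4 m⁴; J_BC = π(0.147)⁴/32 = 4.58×10^-5 m⁴.
θ = (T/G)·Σ L_i/J_i = (2020/77.3×10⁹)·(2.14/1.57×10^-4 + 2.66/4.58×10^-5) = 1.872×10^-3 rad.

0.00187 rad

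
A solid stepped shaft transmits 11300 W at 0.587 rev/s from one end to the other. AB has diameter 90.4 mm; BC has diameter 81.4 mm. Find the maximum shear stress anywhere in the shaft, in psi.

ω = 2π·0.587 = 3.688 rad/s, so T = P/ω = 11300 / 3.688 = 3064 N·m.
Under the same torque, τ_max = 16T/(πd³) is largest where d is smallest — segment BC (d = 81.4 mm).
τ_max = 16·3064/(π·(0.0814)³) = 2.893×10^7 Pa.

4200 psi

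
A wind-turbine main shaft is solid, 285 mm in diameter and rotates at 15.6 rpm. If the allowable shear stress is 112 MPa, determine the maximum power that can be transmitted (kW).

J = πd⁴/32 = π(0.285)⁴/32 = 6.477×10^-4 m⁴.
T_max = τ_allow·J/r = 1.12×10^8 × 6.477×10^-4 / 0.142 = 509100 N·m.
ω = 2π·15.6/60 = 1.634 rad/s, so P_max = T_max·ω = 8.316×10^5 W.

832 kW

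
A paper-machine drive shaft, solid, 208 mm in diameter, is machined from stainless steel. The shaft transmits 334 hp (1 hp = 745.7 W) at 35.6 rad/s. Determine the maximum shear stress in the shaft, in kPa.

3960 kPa

ω = 35.6 rad/s, so T = P/ω = 334×745.7 / 35.60 = 6996 N·m.
J = πd⁴/32 = π(0.208)⁴/32 = 1.838×10^-4 m⁴.
τ_max = T·r/J = 6996 × 0.104 / 1.838×10^-4 = 3.960×10^6 Pa.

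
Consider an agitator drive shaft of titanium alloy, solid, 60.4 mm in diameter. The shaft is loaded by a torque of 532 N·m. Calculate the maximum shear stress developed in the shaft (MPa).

12.3 MPa

J = πd⁴/32 = π(0.0604)⁴/32 = 1.307×10^-6 m⁴.
τ_max = T·r/J = 532.0 × 0.0302 / 1.307×10^-6 = 1.230×10^7 Pa.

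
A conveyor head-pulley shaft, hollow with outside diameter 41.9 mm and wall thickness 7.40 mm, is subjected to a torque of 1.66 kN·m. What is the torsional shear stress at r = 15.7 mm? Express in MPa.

104 MPa

J = π(d_o⁴ − d_i⁴)/32 = π(0.0419⁴ − 0.0271⁴)/32 = 2.496×10^-7 m⁴.
Shear stress varies linearly with radius: τ = T·r/J = 1660 × 0.0157 / 2.496×10^-7 = 1.044×10^8 Pa.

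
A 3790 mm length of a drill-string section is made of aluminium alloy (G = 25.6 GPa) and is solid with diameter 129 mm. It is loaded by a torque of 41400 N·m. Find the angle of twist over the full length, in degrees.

12.9°

J = πd⁴/32 = π(0.129)⁴/32 = 2.719×10^-5 m⁴.
θ = T·L/(G·J) = 41400 × 3.79 / (25.6×10⁹ × 2.719×10^-5) = 0.2254 rad.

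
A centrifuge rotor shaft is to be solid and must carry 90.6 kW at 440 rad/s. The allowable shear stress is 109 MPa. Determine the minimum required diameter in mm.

ω = 440 rad/s, so T = P/ω = 90.6×10³ / 440.0 = 205.9 N·m.
For a solid shaft τ_max = 16T/(πd³), so d = (16T/(π τ_allow))^(1/3) = (16·205.9/(π·1.09×10^8))^(1/3) = 0.02127 m.

21.3 mm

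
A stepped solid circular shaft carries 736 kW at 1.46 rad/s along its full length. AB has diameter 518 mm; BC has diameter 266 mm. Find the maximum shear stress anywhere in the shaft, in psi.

ω = 1.46 rad/s, so T = P/ω = 736×10³ / 1.460 = 504100 N·m.
Under the same torque, τ_max = 16T/(πd³) is largest where d is smallest — segment BC (d = 266 mm).
τ_max = 16·504100/(π·(0.266)³) = 1.364×10^8 Pa.

19800 psi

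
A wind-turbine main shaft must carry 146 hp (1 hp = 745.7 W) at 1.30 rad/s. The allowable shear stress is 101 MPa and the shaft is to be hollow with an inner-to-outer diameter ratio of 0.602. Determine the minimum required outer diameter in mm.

ω = 1.30 rad/s, so T = P/ω = 146×745.7 / 1.300 = 83750 N·m.
For a hollow shaft with d_i/d_o = 0.602: τ_max = 16T/(π d_o³ (1−k⁴)), so d_o = [16T/(π τ_allow (1−k⁴))]^(1/3) = [16·83750/(π·1.01×10^8·0.8687)]^(1/3) = 0.1694 m.

169 mm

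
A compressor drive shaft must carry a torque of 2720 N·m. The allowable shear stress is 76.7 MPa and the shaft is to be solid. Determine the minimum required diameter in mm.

For a solid shaft τ_max = 16T/(πd³), so d = (16T/(π τ_allow))^(1/3) = (16·2720/(π·7.67×10^7))^(1/3) = 0.05653 m.

56.5 mm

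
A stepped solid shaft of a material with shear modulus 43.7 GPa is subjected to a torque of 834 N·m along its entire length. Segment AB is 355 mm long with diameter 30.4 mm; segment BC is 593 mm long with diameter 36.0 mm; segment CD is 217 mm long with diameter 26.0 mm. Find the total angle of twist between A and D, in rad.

0.242 rad

J_AB = π(0.0304)⁴/32 = 8.38×10^-8 m⁴; J_BC = π(0.0360)⁴/32 = 1.65×10^-7 m⁴; J_CD = π(0.0260)⁴/32 = 4.49×10^-8 m⁴.
θ = (T/G)·Σ L_i/J_i = (834.0/43.7×10⁹)·(0.355/8.38×10^-8 + 0.593/1.65×10^-7 + 0.217/4.49×10^-8) = 0.2417 rad.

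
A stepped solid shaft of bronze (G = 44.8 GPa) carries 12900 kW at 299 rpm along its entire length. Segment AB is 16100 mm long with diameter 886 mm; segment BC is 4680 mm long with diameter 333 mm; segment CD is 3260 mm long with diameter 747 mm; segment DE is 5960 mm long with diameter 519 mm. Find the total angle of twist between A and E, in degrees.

ω = 2π·299/60 = 31.31 rad/s, so T = P/ω = 12900×10³ / 31.31 = 412000 N·m.
J_AB = π(0.886)⁴/32 = 0.0605 m⁴; J_BC = π(0.333)⁴/32 = 1.21×10^-3 m⁴; J_CD = π(0.747)⁴/32 = 0.0306 m⁴; J_DE = π(0.519)⁴/32 = 7.12×10^-3 m⁴.
θ = (T/G)·Σ L_i/J_i = (412000/44.8×10⁹)·(16.1/0.0605 + 4.68/1.21×10^-3 + 3.26/0.0306 + 5.96/7.12×10^-3) = 0.04677 rad.

2.68°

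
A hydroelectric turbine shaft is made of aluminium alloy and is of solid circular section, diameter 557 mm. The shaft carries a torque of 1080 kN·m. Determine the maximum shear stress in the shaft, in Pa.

3.18e7 Pa

J = πd⁴/32 = π(0.557)⁴/32 = 9.450×10^-3 m⁴.
τ_max = T·r/J = 1.080e6 × 0.279 / 9.450×10^-3 = 3.183×10^7 Pa.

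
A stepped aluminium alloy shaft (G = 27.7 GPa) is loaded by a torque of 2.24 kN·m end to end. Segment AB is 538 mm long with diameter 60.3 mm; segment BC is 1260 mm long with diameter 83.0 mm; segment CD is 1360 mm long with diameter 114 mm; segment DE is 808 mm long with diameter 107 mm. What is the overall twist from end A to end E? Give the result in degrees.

J_AB = π(0.0603)⁴/32 = 1.30×10^-6 m⁴; J_BC = π(0.0830)⁴/32 = 4.66×10^-6 m⁴; J_CD = π(0.114)⁴/32 = 1.66×10^-5 m⁴; J_DE = π(0.107)⁴/32 = 1.29×10^-5 m⁴.
θ = (T/G)·Σ L_i/J_i = (2240/27.7×10⁹)·(0.538/1.30×10^-6 + 1.26/4.66×10^-6 + 1.36/1.66×10^-5 + 0.808/1.29×10^-5) = 0.06710 rad.

3.84°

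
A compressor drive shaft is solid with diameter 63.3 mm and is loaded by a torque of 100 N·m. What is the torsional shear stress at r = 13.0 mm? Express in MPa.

0.825 MPa

J = πd⁴/32 = π(0.0633)⁴/32 = 1.576×10^-6 m⁴.
Shear stress varies linearly with radius: τ = T·r/J = 100.0 × 0.0130 / 1.576×10^-6 = 8.248×10^5 Pa.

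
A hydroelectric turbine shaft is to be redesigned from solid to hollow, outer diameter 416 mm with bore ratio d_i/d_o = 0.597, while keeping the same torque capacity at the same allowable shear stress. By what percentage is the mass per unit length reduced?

Equal τ_max and T ⇒ the solid shaft needs d_s³ = d_o³(1−k⁴), so d_s = 416·(1−0.597⁴)^(1/3) = 397.6 mm.
Area ratio A_h/A_s = d_o²(1−k²)/d_s² = (1−k²)/(1−k⁴)^(2/3) = 0.7046.
Mass saving = 1 − 0.7046 = 29.5 %.

29.5 %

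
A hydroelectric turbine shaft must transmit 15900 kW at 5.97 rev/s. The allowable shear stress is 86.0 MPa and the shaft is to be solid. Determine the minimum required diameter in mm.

ω = 2π·5.97 = 37.51 rad/s, so T = P/ω = 15900×10³ / 37.51 = 423900 N·m.
For a solid shaft τ_max = 16T/(πd³), so d = (16T/(π τ_allow))^(1/3) = (16·423900/(π·8.60×10^7))^(1/3) = 0.2928 m.

293 mm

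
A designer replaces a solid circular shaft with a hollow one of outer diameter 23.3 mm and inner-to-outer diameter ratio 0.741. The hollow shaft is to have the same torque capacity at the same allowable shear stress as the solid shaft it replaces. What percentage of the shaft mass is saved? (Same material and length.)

Equal τ_max and T ⇒ the solid shaft needs d_s³ = d_o³(1−k⁴), so d_s = 23.3·(1−0.741⁴)^(1/3) = 20.67 mm.
Area ratio A_h/A_s = d_o²(1−k²)/d_s² = (1−k²)/(1−k⁴)^(2/3) = 0.5728.
Mass saving = 1 − 0.5728 = 42.7 %.

42.7 %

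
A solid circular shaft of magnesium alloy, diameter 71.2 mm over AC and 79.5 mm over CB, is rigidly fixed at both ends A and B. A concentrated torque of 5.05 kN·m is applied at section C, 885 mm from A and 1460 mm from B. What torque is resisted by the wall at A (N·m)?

Compatibility: T_A·a/J_AC = T_B·b/J_CB with T_A + T_B = T₀.
J_AC = 2.52×10^-6 m⁴, J_CB = 3.92×10^-6 m⁴, so T_A = T₀·(J_AC/a)/((J_AC/a)+(J_CB/b)) = 2600 N·m, T_B = 2450 N·m.

2600 N·m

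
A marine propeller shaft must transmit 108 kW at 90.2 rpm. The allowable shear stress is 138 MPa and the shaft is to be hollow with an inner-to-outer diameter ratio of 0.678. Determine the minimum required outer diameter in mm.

ω = 2π·90.2/60 = 9.446 rad/s, so T = P/ω = 108×10³ / 9.446 = 11430 N·m.
For a hollow shaft with d_i/d_o = 0.678: τ_max = 16T/(π d_o³ (1−k⁴)), so d_o = [16T/(π τ_allow (1−k⁴))]^(1/3) = [16·11430/(π·1.38×10^8·0.7887)]^(1/3) = 0.08118 m.

81.2 mm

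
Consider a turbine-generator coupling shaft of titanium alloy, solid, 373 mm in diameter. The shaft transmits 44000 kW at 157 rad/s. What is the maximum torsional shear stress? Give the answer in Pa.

2.75e7 Pa

ω = 157 rad/s, so T = P/ω = 44000×10³ / 157.0 = 280300 N·m.
J = πd⁴/32 = π(0.373)⁴/32 = 1.900×10^-3 m⁴.
τ_max = T·r/J = 280300 × 0.186 / 1.900×10^-3 = 2.750×10^7 Pa.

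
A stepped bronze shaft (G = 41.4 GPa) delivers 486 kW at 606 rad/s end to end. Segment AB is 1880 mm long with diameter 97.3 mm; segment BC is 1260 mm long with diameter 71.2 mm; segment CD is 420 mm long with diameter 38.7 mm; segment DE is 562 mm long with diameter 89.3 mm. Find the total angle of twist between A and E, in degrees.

ω = 606 rad/s, so T = P/ω = 486×10³ / 606.0 = 802.0 N·m.
J_AB = π(0.0973)⁴/32 = 8.80×10^-6 m⁴; J_BC = π(0.0712)⁴/32 = 2.52×10^-6 m⁴; J_CD = π(0.0387)⁴/32 = 2.20×10^-7 m⁴; J_DE = π(0.0893)⁴/32 = 6.24×10^-6 m⁴.
θ = (T/G)·Σ L_i/J_i = (802.0/41.4×10⁹)·(1.88/8.80×10^-6 + 1.26/2.52×10^-6 + 0.420/2.20×10^-7 + 0.562/6.24×10^-6) = 0.05250 rad.

3.01°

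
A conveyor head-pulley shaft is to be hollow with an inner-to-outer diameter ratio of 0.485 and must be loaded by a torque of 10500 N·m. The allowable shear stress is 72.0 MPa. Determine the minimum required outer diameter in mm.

92.3 mm

For a hollow shaft with d_i/d_o = 0.485: τ_max = 16T/(π d_o³ (1−k⁴)), so d_o = [16T/(π τ_allow (1−k⁴))]^(1/3) = [16·10500/(π·7.20×10^7·0.9447)]^(1/3) = 0.09230 m.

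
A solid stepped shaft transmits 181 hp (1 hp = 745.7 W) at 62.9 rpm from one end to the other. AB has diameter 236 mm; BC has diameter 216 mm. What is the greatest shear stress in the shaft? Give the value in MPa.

10.4 MPa

ω = 2π·62.9/60 = 6.587 rad/s, so T = P/ω = 181×745.7 / 6.587 = 20490 N·m.
Under the same torque, τ_max = 16T/(πd³) is largest where d is smallest — segment BC (d = 216 mm).
τ_max = 16·20490/(π·(0.216)³) = 1.036×10^7 Pa.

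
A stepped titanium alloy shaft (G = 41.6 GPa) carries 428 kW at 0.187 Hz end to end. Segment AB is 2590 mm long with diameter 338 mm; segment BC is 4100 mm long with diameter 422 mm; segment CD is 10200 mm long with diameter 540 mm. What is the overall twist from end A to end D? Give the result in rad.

0.0399 rad

ω = 2π·0.187 = 1.175 rad/s, so T = P/ω = 428×10³ / 1.175 = 364300 N·m.
J_AB = π(0.338)⁴/32 = 1.28×10^-3 m⁴; J_BC = π(0.422)⁴/32 = 3.11×10^-3 m⁴; J_CD = π(0.540)⁴/32 = 8.35×10^-3 m⁴.
θ = (T/G)·Σ L_i/J_i = (364300/41.6×10⁹)·(2.59/1.28×10^-3 + 4.10/3.11×10^-3 + 10.2/8.35×10^-3) = 0.03993 rad.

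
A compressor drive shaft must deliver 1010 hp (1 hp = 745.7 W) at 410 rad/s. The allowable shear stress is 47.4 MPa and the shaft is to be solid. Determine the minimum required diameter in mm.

58.2 mm

ω = 410 rad/s, so T = P/ω = 1010×745.7 / 410.0 = 1837 N·m.
For a solid shaft τ_max = 16T/(πd³), so d = (16T/(π τ_allow))^(1/3) = (16·1837/(π·4.74×10^7))^(1/3) = 0.05822 m.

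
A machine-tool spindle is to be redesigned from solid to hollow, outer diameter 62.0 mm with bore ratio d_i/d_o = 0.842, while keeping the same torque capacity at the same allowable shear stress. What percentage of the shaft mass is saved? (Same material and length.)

Equal τ_max and T ⇒ the solid shaft needs d_s³ = d_o³(1−k⁴), so d_s = 62.0·(1−0.842⁴)^(1/3) = 49.12 mm.
Area ratio A_h/A_s = d_o²(1−k²)/d_s² = (1−k²)/(1−k⁴)^(2/3) = 0.4636.
Mass saving = 1 − 0.4636 = 53.6 %.

53.6 %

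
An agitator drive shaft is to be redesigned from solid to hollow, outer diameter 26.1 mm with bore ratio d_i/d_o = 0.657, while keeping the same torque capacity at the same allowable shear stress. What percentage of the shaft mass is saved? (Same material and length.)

Equal τ_max and T ⇒ the solid shaft needs d_s³ = d_o³(1−k⁴), so d_s = 26.1·(1−0.657⁴)^(1/3) = 24.37 mm.
Area ratio A_h/A_s = d_o²(1−k²)/d_s² = (1−k²)/(1−k⁴)^(2/3) = 0.6521.
Mass saving = 1 − 0.6521 = 34.8 %.

34.8 %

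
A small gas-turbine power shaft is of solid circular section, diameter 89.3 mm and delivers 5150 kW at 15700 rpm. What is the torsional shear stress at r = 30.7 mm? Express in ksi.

ω = 2π·15700/60 = 1644 rad/s, so T = P/ω = 5150×10³ / 1644 = 3132 N·m.
J = πd⁴/32 = π(0.0893)⁴/32 = 6.243×10^-6 m⁴.
Shear stress varies linearly with radius: τ = T·r/J = 3132 × 0.0307 / 6.243×10^-6 = 1.540×10^7 Pa.

2.23 ksi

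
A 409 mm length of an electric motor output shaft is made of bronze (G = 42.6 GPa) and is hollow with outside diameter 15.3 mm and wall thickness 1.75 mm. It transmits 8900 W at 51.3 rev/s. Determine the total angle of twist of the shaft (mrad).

ω = 2π·51.3 = 322.3 rad/s, so T = P/ω = 8900 / 322.3 = 27.61 N·m.
J = π(d_o⁴ − d_i⁴)/32 = π(0.0153⁴ − 0.0118⁴)/32 = 3.476×10^-9 m⁴.
θ = T·L/(G·J) = 27.61 × 0.409 / (42.6×10⁹ × 3.476×10^-9) = 0.07626 rad.

76.3 mrad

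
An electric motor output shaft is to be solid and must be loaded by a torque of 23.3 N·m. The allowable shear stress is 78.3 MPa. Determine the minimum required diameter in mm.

For a solid shaft τ_max = 16T/(πd³), so d = (16T/(π τ_allow))^(1/3) = (16·23.30/(π·7.83×10^7))^(1/3) = 0.01149 m.

11.5 mm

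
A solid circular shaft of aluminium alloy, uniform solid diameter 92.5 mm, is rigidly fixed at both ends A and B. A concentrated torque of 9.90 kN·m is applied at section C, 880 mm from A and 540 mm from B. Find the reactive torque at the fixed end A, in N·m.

3760 N·m

With uniform GJ and both ends fixed, compatibility θ_AC = θ_CB gives T_A·a = T_B·b, together with T_A + T_B = T₀.
T_A = T₀·b/(a+b) = 9900·540/1420 = 3765 N·m; T_B = 6135 N·m.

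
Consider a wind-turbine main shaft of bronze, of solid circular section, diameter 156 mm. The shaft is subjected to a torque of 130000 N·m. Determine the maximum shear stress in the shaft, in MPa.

174 MPa

J = πd⁴/32 = π(0.156)⁴/32 = 5.814×10^-5 m⁴.
τ_max = T·r/J = 130000 × 0.0780 / 5.814×10^-5 = 1.744×10^8 Pa.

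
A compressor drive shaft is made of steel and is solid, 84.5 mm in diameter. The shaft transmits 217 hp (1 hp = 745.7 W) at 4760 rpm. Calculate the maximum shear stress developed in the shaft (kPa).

ω = 2π·4760/60 = 498.5 rad/s, so T = P/ω = 217×745.7 / 498.5 = 324.6 N·m.
J = πd⁴/32 = π(0.0845)⁴/32 = 5.005×10^-6 m⁴.
τ_max = T·r/J = 324.6 × 0.0423 / 5.005×10^-6 = 2.740×10^6 Pa.

2740 kPa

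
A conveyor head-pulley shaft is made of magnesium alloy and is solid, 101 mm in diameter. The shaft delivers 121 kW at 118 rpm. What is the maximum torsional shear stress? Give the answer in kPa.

ω = 2π·118/60 = 12.36 rad/s, so T = P/ω = 121×10³ / 12.36 = 9792 N·m.
J = πd⁴/32 = π(0.101)⁴/32 = 1.022×10^-5 m⁴.
τ_max = T·r/J = 9792 × 0.0505 / 1.022×10^-5 = 4.840×10^7 Pa.

48400 kPa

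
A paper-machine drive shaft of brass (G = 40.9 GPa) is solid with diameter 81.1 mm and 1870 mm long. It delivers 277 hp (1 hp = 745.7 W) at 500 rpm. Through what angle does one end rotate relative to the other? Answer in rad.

0.0425 rad

ω = 2π·500/60 = 52.36 rad/s, so T = P/ω = 277×745.7 / 52.36 = 3945 N·m.
J = πd⁴/32 = π(0.0811)⁴/32 = 4.247×10^-6 m⁴.
θ = T·L/(G·J) = 3945 × 1.87 / (40.9×10⁹ × 4.247×10^-6) = 0.04247 rad.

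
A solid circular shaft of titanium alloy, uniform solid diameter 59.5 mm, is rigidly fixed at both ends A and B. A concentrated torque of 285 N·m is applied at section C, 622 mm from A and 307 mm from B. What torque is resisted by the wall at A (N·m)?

With uniform GJ and both ends fixed, compatibility θ_AC = θ_CB gives T_A·a = T_B·b, together with T_A + T_B = T₀.
T_A = T₀·b/(a+b) = 285.0·307/929.0 = 94.18 N·m; T_B = 190.8 N·m.

94.2 N·m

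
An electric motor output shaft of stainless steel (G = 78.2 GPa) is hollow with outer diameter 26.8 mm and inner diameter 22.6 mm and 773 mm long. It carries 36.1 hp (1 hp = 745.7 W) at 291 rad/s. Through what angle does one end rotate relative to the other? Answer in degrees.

2.09°

ω = 291 rad/s, so T = P/ω = 36.1×745.7 / 291.0 = 92.51 N·m.
J = π(d_o⁴ − d_i⁴)/32 = π(0.0268⁴ − 0.0226⁴)/32 = 2.503×10^-8 m⁴.
θ = T·L/(G·J) = 92.51 × 0.773 / (78.2×10⁹ × 2.503×10^-8) = 0.03653 rad.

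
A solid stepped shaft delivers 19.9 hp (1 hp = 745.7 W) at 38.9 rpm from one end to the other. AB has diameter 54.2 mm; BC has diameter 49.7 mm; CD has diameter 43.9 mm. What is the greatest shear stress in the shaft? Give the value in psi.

ω = 2π·38.9/60 = 4.074 rad/s, so T = P/ω = 19.9×745.7 / 4.074 = 3643 N·m.
Under the same torque, τ_max = 16T/(πd³) is largest where d is smallest — segment CD (d = 43.9 mm).
τ_max = 16·3643/(π·(0.0439)³) = 2.193×10^8 Pa.

31800 psi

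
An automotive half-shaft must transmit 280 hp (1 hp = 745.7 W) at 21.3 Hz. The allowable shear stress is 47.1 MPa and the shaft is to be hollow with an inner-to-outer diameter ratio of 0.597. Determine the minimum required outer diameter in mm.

57.8 mm

ω = 2π·21.3 = 133.8 rad/s, so T = P/ω = 280×745.7 / 133.8 = 1560 N·m.
For a hollow shaft with d_i/d_o = 0.597: τ_max = 16T/(π d_o³ (1−k⁴)), so d_o = [16T/(π τ_allow (1−k⁴))]^(1/3) = [16·1560/(π·4.71×10^7·0.8730)]^(1/3) = 0.05781 m.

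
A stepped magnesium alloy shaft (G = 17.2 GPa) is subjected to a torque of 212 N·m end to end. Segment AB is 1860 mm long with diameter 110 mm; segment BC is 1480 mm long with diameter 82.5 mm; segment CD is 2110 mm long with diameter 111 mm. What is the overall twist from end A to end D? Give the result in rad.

0.00735 rad

J_AB = π(0.110)⁴/32 = 1.44×10^-5 m⁴; J_BC = π(0.0825)⁴/32 = 4.55×10^-6 m⁴; J_CD = π(0.111)⁴/32 = 1.49×10^-5 m⁴.
θ = (T/G)·Σ L_i/J_i = (212.0/17.2×10⁹)·(1.86/1.44×10^-5 + 1.48/4.55×10^-6 + 2.11/1.49×10^-5) = 7.351×10^-3 rad.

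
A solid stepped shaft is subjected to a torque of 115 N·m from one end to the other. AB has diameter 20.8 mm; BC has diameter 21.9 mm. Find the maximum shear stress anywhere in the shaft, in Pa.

6.51e7 Pa

Under the same torque, τ_max = 16T/(πd³) is largest where d is smallest — segment AB (d = 20.8 mm).
τ_max = 16·115.0/(π·(0.0208)³) = 6.508×10^7 Pa.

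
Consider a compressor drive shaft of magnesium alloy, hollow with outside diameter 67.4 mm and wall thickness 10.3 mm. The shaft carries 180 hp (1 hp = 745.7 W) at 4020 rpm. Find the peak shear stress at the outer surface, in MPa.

ω = 2π·4020/60 = 421.0 rad/s, so T = P/ω = 180×745.7 / 421.0 = 318.8 N·m.
J = π(d_o⁴ − d_i⁴)/32 = π(0.0674⁴ − 0.0468⁴)/32 = 1.555×10^-6 m⁴.
τ_max = T·r/J = 318.8 × 0.0337 / 1.555×10^-6 = 6.910×10^6 Pa.

6.91 MPa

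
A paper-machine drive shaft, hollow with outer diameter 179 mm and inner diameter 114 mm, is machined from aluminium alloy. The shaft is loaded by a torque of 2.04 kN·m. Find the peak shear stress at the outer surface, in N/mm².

2.17 N/mm²

J = π(d_o⁴ − d_i⁴)/32 = π(0.179⁴ − 0.114⁴)/32 = 8.421×10^-5 m⁴.
τ_max = T·r/J = 2040 × 0.0895 / 8.421×10^-5 = 2.168×10^6 Pa.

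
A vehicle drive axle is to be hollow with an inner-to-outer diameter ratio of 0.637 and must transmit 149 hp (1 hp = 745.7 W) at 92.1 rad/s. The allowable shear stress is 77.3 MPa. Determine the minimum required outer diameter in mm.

ω = 92.1 rad/s, so T = P/ω = 149×745.7 / 92.10 = 1206 N·m.
For a hollow shaft with d_i/d_o = 0.637: τ_max = 16T/(π d_o³ (1−k⁴)), so d_o = [16T/(π τ_allow (1−k⁴))]^(1/3) = [16·1206/(π·7.73×10^7·0.8354)]^(1/3) = 0.04565 m.

45.7 mm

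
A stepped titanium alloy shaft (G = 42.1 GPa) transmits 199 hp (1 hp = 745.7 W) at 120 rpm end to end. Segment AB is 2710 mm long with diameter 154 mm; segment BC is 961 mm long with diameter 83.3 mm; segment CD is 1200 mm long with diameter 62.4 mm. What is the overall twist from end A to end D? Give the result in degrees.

17.0°

ω = 2π·120/60 = 12.57 rad/s, so T = P/ω = 199×745.7 / 12.57 = 11810 N·m.
J_AB = π(0.154)⁴/32 = 5.52×10^-5 m⁴; J_BC = π(0.0833)⁴/32 = 4.73×10^-6 m⁴; J_CD = π(0.0624)⁴/32 = 1.49×10^-6 m⁴.
θ = (T/G)·Σ L_i/J_i = (11810/42.1×10⁹)·(2.71/5.52×10^-5 + 0.961/4.73×10^-6 + 1.20/1.49×10^-6) = 0.2969 rad.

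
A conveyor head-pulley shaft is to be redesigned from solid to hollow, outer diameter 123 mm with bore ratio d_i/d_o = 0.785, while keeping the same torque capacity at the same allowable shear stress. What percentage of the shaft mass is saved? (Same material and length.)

Equal τ_max and T ⇒ the solid shaft needs d_s³ = d_o³(1−k⁴), so d_s = 123·(1−0.785⁴)^(1/3) = 104.9 mm.
Area ratio A_h/A_s = d_o²(1−k²)/d_s² = (1−k²)/(1−k⁴)^(2/3) = 0.5277.
Mass saving = 1 − 0.5277 = 47.2 %.

47.2 %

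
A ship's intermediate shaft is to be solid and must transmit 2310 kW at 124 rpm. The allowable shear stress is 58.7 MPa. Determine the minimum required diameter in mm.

ω = 2π·124/60 = 12.99 rad/s, so T = P/ω = 2310×10³ / 12.99 = 177900 N·m.
For a solid shaft τ_max = 16T/(πd³), so d = (16T/(π τ_allow))^(1/3) = (16·177900/(π·5.87×10^7))^(1/3) = 0.2490 m.

249 mm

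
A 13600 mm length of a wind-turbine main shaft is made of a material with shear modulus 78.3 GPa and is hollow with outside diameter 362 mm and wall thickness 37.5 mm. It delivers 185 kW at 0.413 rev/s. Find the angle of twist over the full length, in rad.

ω = 2π·0.413 = 2.595 rad/s, so T = P/ω = 185×10³ / 2.595 = 71290 N·m.
J = π(d_o⁴ − d_i⁴)/32 = π(0.362⁴ − 0.287⁴)/32 = 1.020×10^-3 m⁴.
θ = T·L/(G·J) = 71290 × 13.6 / (78.3×10⁹ × 1.020×10^-3) = 0.01214 rad.

0.0121 rad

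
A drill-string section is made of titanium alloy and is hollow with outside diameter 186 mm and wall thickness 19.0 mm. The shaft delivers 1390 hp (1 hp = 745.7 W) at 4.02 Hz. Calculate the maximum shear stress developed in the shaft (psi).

ω = 2π·4.02 = 25.26 rad/s, so T = P/ω = 1390×745.7 / 25.26 = 41040 N·m.
J = π(d_o⁴ − d_i⁴)/32 = π(0.186⁴ − 0.148⁴)/32 = 7.040×10^-5 m⁴.
τ_max = T·r/J = 41040 × 0.0930 / 7.040×10^-5 = 5.421×10^7 Pa.

7860 psi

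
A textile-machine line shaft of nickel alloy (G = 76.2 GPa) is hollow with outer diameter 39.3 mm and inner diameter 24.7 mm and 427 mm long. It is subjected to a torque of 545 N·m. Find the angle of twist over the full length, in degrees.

J = π(d_o⁴ − d_i⁴)/32 = π(0.0393⁴ − 0.0247⁴)/32 = 1.976×10^-7 m⁴.
θ = T·L/(G·J) = 545.0 × 0.427 / (76.2×10⁹ × 1.976×10^-7) = 0.01545 rad.

0.885°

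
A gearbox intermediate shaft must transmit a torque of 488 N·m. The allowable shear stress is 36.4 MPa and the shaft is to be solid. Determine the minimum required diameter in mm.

40.9 mm

For a solid shaft τ_max = 16T/(πd³), so d = (16T/(π τ_allow))^(1/3) = (16·488.0/(π·3.64×10^7))^(1/3) = 0.04087 m.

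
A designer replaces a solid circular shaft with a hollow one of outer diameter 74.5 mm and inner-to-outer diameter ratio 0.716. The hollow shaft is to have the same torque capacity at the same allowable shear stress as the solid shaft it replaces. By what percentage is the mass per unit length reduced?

40.3 %

Equal τ_max and T ⇒ the solid shaft needs d_s³ = d_o³(1−k⁴), so d_s = 74.5·(1−0.716⁴)^(1/3) = 67.30 mm.
Area ratio A_h/A_s = d_o²(1−k²)/d_s² = (1−k²)/(1−k⁴)^(2/3) = 0.5972.
Mass saving = 1 − 0.5972 = 40.3 %.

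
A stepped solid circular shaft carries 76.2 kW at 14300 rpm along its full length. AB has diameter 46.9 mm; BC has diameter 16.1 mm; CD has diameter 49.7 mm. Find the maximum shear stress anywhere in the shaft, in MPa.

62.1 MPa

ω = 2π·14300/60 = 1497 rad/s, so T = P/ω = 76.2×10³ / 1497 = 50.89 N·m.
Under the same torque, τ_max = 16T/(πd³) is largest where d is smallest — segment BC (d = 16.1 mm).
τ_max = 16·50.89/(π·(0.0161)³) = 6.210×10^7 Pa.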